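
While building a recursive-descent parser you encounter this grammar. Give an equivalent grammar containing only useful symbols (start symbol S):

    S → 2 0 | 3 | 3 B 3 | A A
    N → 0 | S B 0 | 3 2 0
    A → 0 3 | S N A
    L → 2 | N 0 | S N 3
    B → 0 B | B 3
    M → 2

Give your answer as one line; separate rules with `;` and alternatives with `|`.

S → 2 0 | 3 | A A; N → 0 | 3 2 0; A → 0 3 | S N A

Generating nonterminals: {A, L, M, N, S}.
Reachable from S after that: {A, N, S}.
Removed useless symbols: {B, L, M} and every production mentioning them.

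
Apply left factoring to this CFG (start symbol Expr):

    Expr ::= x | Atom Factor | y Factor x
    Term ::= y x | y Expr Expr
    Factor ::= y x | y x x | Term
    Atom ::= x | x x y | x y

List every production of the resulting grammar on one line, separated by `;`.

Term has alternatives sharing prefix 'y': factor to Term → y Term1 with Term1 → x | Expr Expr.
Factor has alternatives sharing prefix 'y x': factor to Factor → y x Factor1 with Factor1 → ε | x.
Atom has alternatives sharing prefix 'x': factor to Atom → x Atom1 with Atom1 → ε | x y | y.

Expr ::= x | Atom Factor | y Factor x; Term ::= y Term1; Factor ::= Term | y x Factor1; Atom ::= x Atom1; Term1 ::= x | Expr Expr; Factor1 ::= ε | x; Atom1 ::= ε | x y | y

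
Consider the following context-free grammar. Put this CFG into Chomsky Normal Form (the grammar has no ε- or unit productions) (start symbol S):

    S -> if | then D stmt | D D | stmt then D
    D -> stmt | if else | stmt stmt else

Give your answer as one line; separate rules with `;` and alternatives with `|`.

Introduce a nonterminal for each terminal appearing in a rule of length ≥ 2: X1 → then, X2 → stmt, X3 → if, X4 → else.
Binarize each right-hand side of length ≥ 3 by chaining fresh nonterminals (Y1, Y2, …): affected rules were S → X1 D X2; S → X2 X1 D; D → X2 X2 X4.

S -> if | X1 Y1 | D D | X2 Y2; D -> stmt | X3 X4 | X2 Y3; X1 -> then; X2 -> stmt; X3 -> if; X4 -> else; Y1 -> D X2; Y2 -> X1 D; Y3 -> X2 X4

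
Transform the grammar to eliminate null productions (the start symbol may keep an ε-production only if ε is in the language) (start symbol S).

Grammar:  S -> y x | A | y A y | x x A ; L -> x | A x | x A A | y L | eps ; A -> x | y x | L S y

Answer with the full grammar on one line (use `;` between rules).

Nullable nonterminals: {L}.
ε ∉ L(G), so no ε-production is kept.
Add the nullable-subset variants: L → y L gives y L | y. A → L S y gives L S y | S y.

S -> y x | A | y A y | x x A; L -> x | A x | x A A | y L | y; A -> x | y x | L S y | S y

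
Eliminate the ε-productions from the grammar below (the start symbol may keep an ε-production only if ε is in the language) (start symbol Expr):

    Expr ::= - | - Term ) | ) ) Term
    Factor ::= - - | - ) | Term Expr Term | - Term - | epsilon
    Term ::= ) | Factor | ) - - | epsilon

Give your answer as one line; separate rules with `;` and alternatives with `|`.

Nullable nonterminals: {Factor, Term}.
ε ∉ L(G), so no ε-production is kept.
Expand every rule over subsets of its nullable positions: Expr → - Term ) gives - Term ) | - ). Expr → ) ) Term gives ) ) Term | ) ). Factor → Term Expr Term gives Term Expr Term | Term Expr | Expr Term | Expr.

Expr ::= - | - Term ) | - ) | ) ) Term | ) ); Factor ::= - - | - ) | Term Expr Term | Term Expr | Expr Term | Expr | - Term -; Term ::= ) | Factor | ) - -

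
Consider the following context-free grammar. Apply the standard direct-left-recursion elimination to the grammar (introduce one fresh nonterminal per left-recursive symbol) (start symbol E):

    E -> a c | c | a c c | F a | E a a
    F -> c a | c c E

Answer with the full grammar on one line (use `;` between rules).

Directly left-recursive nonterminal: E.
For E: α = {a a}, β = {a c, c, a c c, F a}. Rewrite as E → β E' and E' → α E' | ε.

E -> a c E' | c E' | a c c E' | F a E'; F -> c a | c c E; E' -> a a E' | ε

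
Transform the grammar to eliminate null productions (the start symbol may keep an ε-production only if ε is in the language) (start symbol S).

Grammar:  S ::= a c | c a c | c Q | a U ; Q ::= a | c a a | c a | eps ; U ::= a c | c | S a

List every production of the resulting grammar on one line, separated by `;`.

S ::= a c | c a c | c Q | c | a U; Q ::= a | c a a | c a; U ::= a c | c | S a

Nullable nonterminals: {Q}.
ε ∉ L(G), so no ε-production is kept.
For each production, add variants omitting each subset of nullable occurrences: S → c Q gives c Q | c.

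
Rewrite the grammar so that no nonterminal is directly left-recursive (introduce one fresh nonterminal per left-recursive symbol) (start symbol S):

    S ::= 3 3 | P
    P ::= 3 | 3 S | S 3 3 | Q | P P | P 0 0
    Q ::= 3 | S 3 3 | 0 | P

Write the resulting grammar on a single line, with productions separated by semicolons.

P is directly left-recursive.
For P: α = {P, 0 0}, β = {3, 3 S, S 3 3, Q}. Rewrite as P → β P' and P' → α P' | ε.

S ::= 3 3 | P; P ::= 3 P' | 3 S P' | S 3 3 P' | Q P'; Q ::= 3 | S 3 3 | 0 | P; P' ::= P P' | 0 0 P' | epsilon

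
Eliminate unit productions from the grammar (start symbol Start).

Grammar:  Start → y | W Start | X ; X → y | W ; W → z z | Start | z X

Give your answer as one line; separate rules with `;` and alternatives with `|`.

Start → y | W Start | z z | z X; X → y | W Start | z z | z X; W → y | W Start | z z | z X

Unit pairs: Start ⇒* {W, X}; W ⇒* {Start, X}; X ⇒* {Start, W}.
For every A with A ⇒* B via unit rules, add B's non-unit alternatives to A; then delete every rule of the form X → Y.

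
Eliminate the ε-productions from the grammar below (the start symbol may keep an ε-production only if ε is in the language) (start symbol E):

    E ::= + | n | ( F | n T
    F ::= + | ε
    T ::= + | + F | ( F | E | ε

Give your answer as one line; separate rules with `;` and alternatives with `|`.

The nullable symbols are {F, T}.
ε ∉ L(G), so no ε-production is kept.
Add the nullable-subset variants: E → ( F gives ( F | (. T → ( F gives ( F | (.

E ::= + | n | ( F | ( | n T; F ::= +; T ::= + | + F | ( F | ( | E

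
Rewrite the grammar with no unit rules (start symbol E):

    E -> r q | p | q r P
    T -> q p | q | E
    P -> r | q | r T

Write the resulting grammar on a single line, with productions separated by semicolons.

E -> r q | p | q r P; T -> r q | p | q r P | q p | q; P -> r | q | r T

Unit pairs: T ⇒* {E}.
Replace each nonterminal's rules with the union of the non-unit rules of every nonterminal it unit-derives.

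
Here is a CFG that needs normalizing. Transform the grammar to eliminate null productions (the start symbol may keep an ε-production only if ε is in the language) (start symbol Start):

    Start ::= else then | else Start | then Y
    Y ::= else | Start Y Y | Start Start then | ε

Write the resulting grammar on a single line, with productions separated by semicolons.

Nullable nonterminals: {Y}.
ε ∉ L(G), so no ε-production is kept.
Add the nullable-subset variants: Start → then Y gives then Y | then. Y → Start Y Y gives Start Y Y | Start Y | Start.

Start ::= else then | else Start | then Y | then; Y ::= else | Start Y Y | Start Y | Start | Start Start then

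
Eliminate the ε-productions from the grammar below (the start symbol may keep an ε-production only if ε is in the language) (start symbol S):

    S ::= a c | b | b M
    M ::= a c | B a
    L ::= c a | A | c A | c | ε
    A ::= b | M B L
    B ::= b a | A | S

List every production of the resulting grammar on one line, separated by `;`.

S ::= a c | b | b M; M ::= a c | B a; L ::= c a | A | c A | c; A ::= b | M B L | M B; B ::= b a | A | S

Nullable nonterminals: {L}.
ε ∉ L(G), so no ε-production is kept.
For each production, add variants omitting each subset of nullable occurrences: A → M B L gives M B L | M B.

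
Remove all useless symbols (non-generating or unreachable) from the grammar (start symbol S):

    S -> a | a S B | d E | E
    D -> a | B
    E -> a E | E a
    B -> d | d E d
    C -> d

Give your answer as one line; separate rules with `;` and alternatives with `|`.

S -> a | a S B; B -> d

Generating nonterminals: {B, C, D, S}.
Reachable from S after that: {B, S}.
Removed useless symbols: {C, D, E} and every production mentioning them.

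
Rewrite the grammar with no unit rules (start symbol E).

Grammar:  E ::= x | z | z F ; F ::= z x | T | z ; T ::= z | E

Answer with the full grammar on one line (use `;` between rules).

Unit pairs: F ⇒* {E, T}; T ⇒* {E}.
For each unit pair (A, B), copy every non-unit production of B to A, then drop all unit productions.

E ::= x | z | z F; F ::= x | z | z F | z x; T ::= x | z | z F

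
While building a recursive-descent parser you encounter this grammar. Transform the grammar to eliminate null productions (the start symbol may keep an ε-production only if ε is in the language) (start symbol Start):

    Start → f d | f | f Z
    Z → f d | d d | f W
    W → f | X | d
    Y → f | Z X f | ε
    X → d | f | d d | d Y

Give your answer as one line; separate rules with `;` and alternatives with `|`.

Start → f d | f | f Z; Z → f d | d d | f W; W → f | X | d; Y → f | Z X f; X → d | f | d d | d Y

The nullable symbols are {Y}.
ε ∉ L(G), so no ε-production is kept.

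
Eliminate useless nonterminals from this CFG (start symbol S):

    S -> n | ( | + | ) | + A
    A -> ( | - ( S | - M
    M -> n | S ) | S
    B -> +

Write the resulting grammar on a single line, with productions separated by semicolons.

S -> n | ( | + | ) | + A; A -> ( | - ( S | - M; M -> n | S ) | S

Generating nonterminals: {A, B, M, S}.
Reachable from S after that: {A, M, S}.
Removed useless symbols: {B} and every production mentioning them.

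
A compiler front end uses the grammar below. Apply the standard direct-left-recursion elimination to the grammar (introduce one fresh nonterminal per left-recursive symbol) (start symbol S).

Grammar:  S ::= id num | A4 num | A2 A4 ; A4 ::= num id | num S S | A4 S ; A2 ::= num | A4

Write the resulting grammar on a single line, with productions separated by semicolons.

S ::= id num | A4 num | A2 A4; A4 ::= num id A4' | num S S A4'; A2 ::= num | A4; A4' ::= S A4' | ε

Left recursion appears on A4.
For A4: α = {S}, β = {num id, num S S}. Rewrite as A4 → β A4' and A4' → α A4' | ε.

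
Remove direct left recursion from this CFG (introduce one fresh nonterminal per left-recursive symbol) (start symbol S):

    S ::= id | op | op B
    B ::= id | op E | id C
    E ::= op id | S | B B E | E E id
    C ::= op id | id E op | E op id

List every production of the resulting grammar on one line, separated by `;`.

S ::= id | op | op B; B ::= id | op E | id C; E ::= op id E' | S E' | B B E E'; C ::= op id | id E op | E op id; E' ::= E id E' | ε

Left recursion appears on E.
For E: α = {E id}, β = {op id, S, B B E}. Rewrite as E → β E' and E' → α E' | ε.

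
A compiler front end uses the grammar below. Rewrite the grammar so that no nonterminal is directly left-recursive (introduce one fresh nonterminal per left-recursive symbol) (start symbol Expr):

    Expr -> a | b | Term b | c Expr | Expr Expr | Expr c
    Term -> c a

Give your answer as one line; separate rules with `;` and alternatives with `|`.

Directly left-recursive nonterminal: Expr.
For Expr: α = {Expr, c}, β = {a, b, Term b, c Expr}. Rewrite as Expr → β Expr1 and Expr1 → α Expr1 | ε.

Expr -> a Expr1 | b Expr1 | Term b Expr1 | c Expr Expr1; Term -> c a; Expr1 -> Expr Expr1 | c Expr1 | ε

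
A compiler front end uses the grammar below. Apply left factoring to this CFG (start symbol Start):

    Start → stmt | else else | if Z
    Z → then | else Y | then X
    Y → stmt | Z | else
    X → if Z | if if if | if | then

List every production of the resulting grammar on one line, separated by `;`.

Z has alternatives sharing prefix 'then': factor to Z → then Z1 with Z1 → ε | X.
X has alternatives sharing prefix 'if': factor to X → if X1 with X1 → Z | if if | ε.

Start → stmt | else else | if Z; Z → else Y | then Z1; Y → stmt | Z | else; X → then | if X1; Z1 → ε | X; X1 → Z | if if | ε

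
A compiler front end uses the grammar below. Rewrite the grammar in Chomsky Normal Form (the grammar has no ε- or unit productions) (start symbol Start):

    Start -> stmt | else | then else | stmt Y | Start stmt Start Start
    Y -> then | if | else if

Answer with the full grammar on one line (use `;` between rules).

Introduce a nonterminal for each terminal appearing in a rule of length ≥ 2: X1 → then, X2 → else, X3 → stmt, X4 → if.
Binarize each right-hand side of length ≥ 3 by chaining fresh nonterminals (Y1, Y2, …): affected rules were Start → Start X3 Start Start.

Start -> stmt | else | X1 X2 | X3 Y | Start Y1; Y -> then | if | X2 X4; X1 -> then; X2 -> else; X3 -> stmt; X4 -> if; Y1 -> X3 Y2; Y2 -> Start Start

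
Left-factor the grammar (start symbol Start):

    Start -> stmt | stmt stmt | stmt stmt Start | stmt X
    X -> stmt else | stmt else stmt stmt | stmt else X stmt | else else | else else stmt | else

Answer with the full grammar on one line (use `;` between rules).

Start -> stmt Start1; X -> stmt else X1 | else X2; Start1 -> epsilon | X | stmt Start11; X1 -> epsilon | stmt stmt | X stmt; X2 -> epsilon | else X21; Start11 -> epsilon | Start; X21 -> epsilon | stmt

Start has alternatives sharing prefix 'stmt': factor to Start → stmt Start1 with Start1 → ε | stmt | stmt Start | X.
X has alternatives sharing prefix 'stmt else': factor to X → stmt else X1 with X1 → ε | stmt stmt | X stmt.
X has alternatives sharing prefix 'else': factor to X → else X2 with X2 → else | else stmt | ε.
Start1 has alternatives sharing prefix 'stmt': factor to Start1 → stmt Start11 with Start11 → ε | Start.
X2 has alternatives sharing prefix 'else': factor to X2 → else X21 with X21 → ε | stmt.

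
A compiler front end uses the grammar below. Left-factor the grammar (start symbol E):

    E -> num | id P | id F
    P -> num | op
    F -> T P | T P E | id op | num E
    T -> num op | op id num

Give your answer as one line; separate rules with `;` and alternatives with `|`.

E has alternatives sharing prefix 'id': factor to E → id E' with E' → P | F.
F has alternatives sharing prefix 'T P': factor to F → T P F' with F' → ε | E.

E -> num | id E'; P -> num | op; F -> id op | num E | T P F'; T -> num op | op id num; E' -> P | F; F' -> eps | E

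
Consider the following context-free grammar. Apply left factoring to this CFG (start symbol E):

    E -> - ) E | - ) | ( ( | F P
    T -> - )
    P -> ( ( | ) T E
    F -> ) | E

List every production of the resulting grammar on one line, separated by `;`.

E -> ( ( | F P | - ) E'; T -> - ); P -> ( ( | ) T E; F -> ) | E; E' -> E | ε

E has alternatives sharing prefix '- )': factor to E → - ) E' with E' → E | ε.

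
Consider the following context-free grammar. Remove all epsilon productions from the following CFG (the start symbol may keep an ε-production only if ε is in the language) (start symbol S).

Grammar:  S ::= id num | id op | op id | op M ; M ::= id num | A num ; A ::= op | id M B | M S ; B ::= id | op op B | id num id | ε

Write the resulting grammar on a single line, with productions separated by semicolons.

S ::= id num | id op | op id | op M; M ::= id num | A num; A ::= op | id M B | id M | M S; B ::= id | op op B | op op | id num id

Nullable set = {B}.
ε ∉ L(G), so no ε-production is kept.
Expand every rule over subsets of its nullable positions: A → id M B gives id M B | id M. B → op op B gives op op B | op op.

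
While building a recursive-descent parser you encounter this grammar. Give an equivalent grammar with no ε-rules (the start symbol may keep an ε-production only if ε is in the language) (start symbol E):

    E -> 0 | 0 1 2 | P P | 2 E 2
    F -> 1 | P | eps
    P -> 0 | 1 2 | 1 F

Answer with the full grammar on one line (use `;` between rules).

E -> 0 | 0 1 2 | P P | 2 E 2; F -> 1 | P; P -> 0 | 1 2 | 1 F | 1

Nullable nonterminals: {F}.
ε ∉ L(G), so no ε-production is kept.
Expand every rule over subsets of its nullable positions: P → 1 F gives 1 F | 1.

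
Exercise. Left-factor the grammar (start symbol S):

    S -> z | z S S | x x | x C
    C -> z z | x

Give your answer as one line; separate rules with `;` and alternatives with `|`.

S has alternatives sharing prefix 'z': factor to S → z S' with S' → ε | S S.
S has alternatives sharing prefix 'x': factor to S → x S'' with S'' → x | C.

S -> z S' | x S''; C -> z z | x; S' -> ε | S S; S'' -> x | C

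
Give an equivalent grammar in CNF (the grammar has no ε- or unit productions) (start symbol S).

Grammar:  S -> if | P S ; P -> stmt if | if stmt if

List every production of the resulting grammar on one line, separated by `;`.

Introduce a nonterminal for each terminal appearing in a rule of length ≥ 2: X1 → stmt, X2 → if.
Binarize each right-hand side of length ≥ 3 by chaining fresh nonterminals (Y1, Y2, …): affected rules were P → X2 X1 X2.

S -> if | P S; P -> X1 X2 | X2 Y1; X1 -> stmt; X2 -> if; Y1 -> X1 X2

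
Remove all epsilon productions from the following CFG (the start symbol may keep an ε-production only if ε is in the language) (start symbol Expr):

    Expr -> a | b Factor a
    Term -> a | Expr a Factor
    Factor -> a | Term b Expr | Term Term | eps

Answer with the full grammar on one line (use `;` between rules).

Expr -> a | b Factor a | b a; Term -> a | Expr a Factor | Expr a; Factor -> a | Term b Expr | Term Term

Nullable set = {Factor}.
ε ∉ L(G), so no ε-production is kept.
For each production, add variants omitting each subset of nullable occurrences: Expr → b Factor a gives b Factor a | b a. Term → Expr a Factor gives Expr a Factor | Expr a.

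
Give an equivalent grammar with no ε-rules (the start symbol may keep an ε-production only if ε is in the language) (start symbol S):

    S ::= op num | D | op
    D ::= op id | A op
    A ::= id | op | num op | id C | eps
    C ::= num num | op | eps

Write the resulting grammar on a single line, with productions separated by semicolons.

S ::= op num | D | op; D ::= op id | A op | op; A ::= id | op | num op | id C; C ::= num num | op

The nullable symbols are {A, C}.
ε ∉ L(G), so no ε-production is kept.
Expand every rule over subsets of its nullable positions: D → A op gives A op | op.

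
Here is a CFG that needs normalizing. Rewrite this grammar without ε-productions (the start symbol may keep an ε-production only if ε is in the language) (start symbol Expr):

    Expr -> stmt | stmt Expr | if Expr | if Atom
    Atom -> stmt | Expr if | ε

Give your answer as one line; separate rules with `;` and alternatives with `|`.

Nullable nonterminals: {Atom}.
ε ∉ L(G), so no ε-production is kept.
Add the nullable-subset variants: Expr → if Atom gives if Atom | if.

Expr -> stmt | stmt Expr | if Expr | if Atom | if; Atom -> stmt | Expr if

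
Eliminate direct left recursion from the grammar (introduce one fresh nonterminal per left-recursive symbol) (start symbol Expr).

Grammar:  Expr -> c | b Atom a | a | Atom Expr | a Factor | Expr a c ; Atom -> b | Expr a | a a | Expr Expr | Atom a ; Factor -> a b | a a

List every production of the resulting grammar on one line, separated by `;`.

Directly left-recursive nonterminals: Expr, Atom.
For Expr: α = {a c}, β = {c, b Atom a, a, Atom Expr, a Factor}. Rewrite as Expr → β Expr1 and Expr1 → α Expr1 | ε.
For Atom: α = {a}, β = {b, Expr a, a a, Expr Expr}. Rewrite as Atom → β Atom1 and Atom1 → α Atom1 | ε.

Expr -> c Expr1 | b Atom a Expr1 | a Expr1 | Atom Expr Expr1 | a Factor Expr1; Atom -> b Atom1 | Expr a Atom1 | a a Atom1 | Expr Expr Atom1; Factor -> a b | a a; Expr1 -> a c Expr1 | epsilon; Atom1 -> a Atom1 | epsilon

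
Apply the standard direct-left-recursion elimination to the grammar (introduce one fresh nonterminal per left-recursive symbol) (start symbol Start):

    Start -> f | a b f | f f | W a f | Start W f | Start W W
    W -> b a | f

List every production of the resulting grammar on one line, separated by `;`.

Start is directly left-recursive.
For Start: α = {W f, W W}, β = {f, a b f, f f, W a f}. Rewrite as Start → β Start1 and Start1 → α Start1 | ε.

Start -> f Start1 | a b f Start1 | f f Start1 | W a f Start1; W -> b a | f; Start1 -> W f Start1 | W W Start1 | ε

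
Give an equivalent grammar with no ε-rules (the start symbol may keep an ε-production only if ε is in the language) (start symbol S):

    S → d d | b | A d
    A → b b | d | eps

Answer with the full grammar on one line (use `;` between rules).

S → d d | b | A d | d; A → b b | d

The nullable symbols are {A}.
ε ∉ L(G), so no ε-production is kept.
Expand every rule over subsets of its nullable positions: S → A d gives A d | d.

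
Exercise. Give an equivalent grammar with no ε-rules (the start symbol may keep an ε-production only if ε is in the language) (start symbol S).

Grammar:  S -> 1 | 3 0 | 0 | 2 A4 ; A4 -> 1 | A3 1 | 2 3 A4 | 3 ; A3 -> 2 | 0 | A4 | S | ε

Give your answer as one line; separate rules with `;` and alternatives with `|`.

S -> 1 | 3 0 | 0 | 2 A4; A4 -> 1 | A3 1 | 2 3 A4 | 3; A3 -> 2 | 0 | A4 | S

Nullable set = {A3}.
ε ∉ L(G), so no ε-production is kept.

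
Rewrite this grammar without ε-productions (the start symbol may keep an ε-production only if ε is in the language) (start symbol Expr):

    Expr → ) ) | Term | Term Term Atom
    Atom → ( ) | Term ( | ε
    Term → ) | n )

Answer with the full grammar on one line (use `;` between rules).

Expr → ) ) | Term | Term Term Atom | Term Term; Atom → ( ) | Term (; Term → ) | n )

The nullable symbols are {Atom}.
ε ∉ L(G), so no ε-production is kept.
Add the nullable-subset variants: Expr → Term Term Atom gives Term Term Atom | Term Term.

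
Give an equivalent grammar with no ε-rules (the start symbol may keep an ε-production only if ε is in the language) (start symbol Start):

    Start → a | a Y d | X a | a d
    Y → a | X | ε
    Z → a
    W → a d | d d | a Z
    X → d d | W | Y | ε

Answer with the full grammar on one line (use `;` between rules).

Nullable nonterminals: {X, Y}.
ε ∉ L(G), so no ε-production is kept.
Add the nullable-subset variants: Start → a Y d gives a Y d | a d.

Start → a | a Y d | a d | X a; Y → a | X; Z → a; W → a d | d d | a Z; X → d d | W | Y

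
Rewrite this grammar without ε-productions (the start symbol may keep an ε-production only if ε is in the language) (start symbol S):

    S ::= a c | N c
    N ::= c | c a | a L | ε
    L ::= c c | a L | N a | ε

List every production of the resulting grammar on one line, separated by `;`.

S ::= a c | N c | c; N ::= c | c a | a L | a; L ::= c c | a L | a | N a

Nullable nonterminals: {L, N}.
ε ∉ L(G), so no ε-production is kept.
Expand every rule over subsets of its nullable positions: S → N c gives N c | c. N → a L gives a L | a. L → a L gives a L | a.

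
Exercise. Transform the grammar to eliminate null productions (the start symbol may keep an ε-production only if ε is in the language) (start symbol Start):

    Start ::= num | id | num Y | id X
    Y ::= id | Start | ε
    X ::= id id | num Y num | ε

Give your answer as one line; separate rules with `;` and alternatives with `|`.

Start ::= num | id | num Y | id X; Y ::= id | Start; X ::= id id | num Y num | num num

The nullable symbols are {X, Y}.
ε ∉ L(G), so no ε-production is kept.
For each production, add variants omitting each subset of nullable occurrences: X → num Y num gives num Y num | num num.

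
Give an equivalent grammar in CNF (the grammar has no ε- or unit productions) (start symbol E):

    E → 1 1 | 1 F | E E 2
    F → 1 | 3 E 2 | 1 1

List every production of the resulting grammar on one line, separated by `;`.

Introduce a nonterminal for each terminal appearing in a rule of length ≥ 2: X1 → 1, X2 → 2, X3 → 3.
Binarize each right-hand side of length ≥ 3 by chaining fresh nonterminals (Y1, Y2, …): affected rules were E → E E X2; F → X3 E X2.

E → X1 X1 | X1 F | E Y1; F → 1 | X3 Y2 | X1 X1; X1 → 1; X2 → 2; X3 → 3; Y1 → E X2; Y2 → E X2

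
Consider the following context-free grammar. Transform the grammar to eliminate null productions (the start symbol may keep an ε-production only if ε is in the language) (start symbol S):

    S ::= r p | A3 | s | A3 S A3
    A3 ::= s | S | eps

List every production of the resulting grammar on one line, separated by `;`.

Nullable nonterminals: {A3, S}.
ε ∈ L(G) since S is nullable, so keep S → ε.
For each production, add variants omitting each subset of nullable occurrences: S → A3 S A3 gives A3 S A3 | A3 S | A3 A3 | S A3.

S ::= r p | A3 | s | A3 S A3 | A3 S | A3 A3 | S A3 | eps; A3 ::= s | S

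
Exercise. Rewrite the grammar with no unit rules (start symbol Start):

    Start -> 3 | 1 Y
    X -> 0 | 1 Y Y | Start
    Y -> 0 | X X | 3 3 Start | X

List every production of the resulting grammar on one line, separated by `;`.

Start -> 3 | 1 Y; X -> 3 | 1 Y | 0 | 1 Y Y; Y -> 3 | 1 Y | 0 | 1 Y Y | X X | 3 3 Start

Unit pairs: X ⇒* {Start}; Y ⇒* {Start, X}.
For every A with A ⇒* B via unit rules, add B's non-unit alternatives to A; then delete every rule of the form X → Y.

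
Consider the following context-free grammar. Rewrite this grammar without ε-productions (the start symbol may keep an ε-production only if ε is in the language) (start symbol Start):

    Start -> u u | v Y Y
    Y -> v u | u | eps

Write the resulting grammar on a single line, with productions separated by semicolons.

The nullable symbols are {Y}.
ε ∉ L(G), so no ε-production is kept.
For each production, add variants omitting each subset of nullable occurrences: Start → v Y Y gives v Y Y | v Y | v.

Start -> u u | v Y Y | v Y | v; Y -> v u | u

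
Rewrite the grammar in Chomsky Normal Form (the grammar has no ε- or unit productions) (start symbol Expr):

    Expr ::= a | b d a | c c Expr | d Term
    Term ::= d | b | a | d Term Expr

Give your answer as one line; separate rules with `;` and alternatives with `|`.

Introduce a nonterminal for each terminal appearing in a rule of length ≥ 2: X1 → b, X2 → d, X3 → a, X4 → c.
Binarize each right-hand side of length ≥ 3 by chaining fresh nonterminals (Y1, Y2, …): affected rules were Expr → X1 X2 X3; Expr → X4 X4 Expr; Term → X2 Term Expr.

Expr ::= a | X1 Y1 | X4 Y2 | X2 Term; Term ::= d | b | a | X2 Y3; X1 ::= b; X2 ::= d; X3 ::= a; X4 ::= c; Y1 ::= X2 X3; Y2 ::= X4 Expr; Y3 ::= Term Expr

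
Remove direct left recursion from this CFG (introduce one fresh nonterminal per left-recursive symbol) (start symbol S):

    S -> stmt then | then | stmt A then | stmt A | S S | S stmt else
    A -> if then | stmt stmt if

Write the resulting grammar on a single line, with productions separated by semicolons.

S -> stmt then S' | then S' | stmt A then S' | stmt A S'; A -> if then | stmt stmt if; S' -> S S' | stmt else S' | ε

Left recursion appears on S.
For S: α = {S, stmt else}, β = {stmt then, then, stmt A then, stmt A}. Rewrite as S → β S' and S' → α S' | ε.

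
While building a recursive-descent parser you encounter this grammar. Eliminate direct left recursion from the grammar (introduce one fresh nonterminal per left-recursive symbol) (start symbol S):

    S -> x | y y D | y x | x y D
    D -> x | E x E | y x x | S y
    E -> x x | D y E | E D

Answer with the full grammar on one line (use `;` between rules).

S -> x | y y D | y x | x y D; D -> x | E x E | y x x | S y; E -> x x E' | D y E E'; E' -> D E' | ε

Left recursion appears on E.
For E: α = {D}, β = {x x, D y E}. Rewrite as E → β E' and E' → α E' | ε.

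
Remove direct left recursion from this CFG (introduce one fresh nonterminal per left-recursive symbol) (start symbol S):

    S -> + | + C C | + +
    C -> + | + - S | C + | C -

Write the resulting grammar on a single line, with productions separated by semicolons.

S -> + | + C C | + +; C -> + C' | + - S C'; C' -> + C' | - C' | epsilon

Left recursion appears on C.
For C: α = {+, -}, β = {+, + - S}. Rewrite as C → β C' and C' → α C' | ε.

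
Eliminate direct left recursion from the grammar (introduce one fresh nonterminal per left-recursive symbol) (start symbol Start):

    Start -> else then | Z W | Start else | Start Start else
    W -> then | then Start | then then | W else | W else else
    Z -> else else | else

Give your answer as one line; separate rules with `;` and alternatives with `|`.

Directly left-recursive nonterminals: Start, W.
For Start: α = {else, Start else}, β = {else then, Z W}. Rewrite as Start → β Start1 and Start1 → α Start1 | ε.
For W: α = {else, else else}, β = {then, then Start, then then}. Rewrite as W → β W1 and W1 → α W1 | ε.

Start -> else then Start1 | Z W Start1; W -> then W1 | then Start W1 | then then W1; Z -> else else | else; Start1 -> else Start1 | Start else Start1 | ε; W1 -> else W1 | else else W1 | ε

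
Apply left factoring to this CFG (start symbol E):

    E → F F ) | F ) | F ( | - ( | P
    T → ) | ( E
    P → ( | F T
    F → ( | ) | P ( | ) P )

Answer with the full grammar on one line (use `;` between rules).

E → - ( | P | F E'; T → ) | ( E; P → ( | F T; F → ( | P ( | ) F'; E' → F ) | ) | (; F' → ε | P )

E has alternatives sharing prefix 'F': factor to E → F E' with E' → F ) | ) | (.
F has alternatives sharing prefix ')': factor to F → ) F' with F' → ε | P ).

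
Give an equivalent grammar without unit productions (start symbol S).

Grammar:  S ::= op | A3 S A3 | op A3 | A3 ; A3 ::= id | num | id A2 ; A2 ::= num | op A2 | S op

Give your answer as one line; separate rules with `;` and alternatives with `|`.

S ::= op | A3 S A3 | op A3 | id | num | id A2; A3 ::= id | num | id A2; A2 ::= num | op A2 | S op

Unit pairs: S ⇒* {A3}.
Replace each nonterminal's rules with the union of the non-unit rules of every nonterminal it unit-derives.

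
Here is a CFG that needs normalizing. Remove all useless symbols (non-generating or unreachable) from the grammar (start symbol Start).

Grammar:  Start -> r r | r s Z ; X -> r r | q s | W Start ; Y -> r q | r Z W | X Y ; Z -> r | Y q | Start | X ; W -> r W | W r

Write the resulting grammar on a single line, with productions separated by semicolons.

Generating nonterminals: {Start, X, Y, Z}.
Reachable from Start after that: {Start, X, Y, Z}.
Removed useless symbols: {W} and every production mentioning them.

Start -> r r | r s Z; X -> r r | q s; Y -> r q | X Y; Z -> r | Y q | Start | X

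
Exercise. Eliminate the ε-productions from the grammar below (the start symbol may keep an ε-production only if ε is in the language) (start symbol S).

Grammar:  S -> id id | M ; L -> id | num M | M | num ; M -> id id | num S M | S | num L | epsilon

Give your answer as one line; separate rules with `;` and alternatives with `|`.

Nullable set = {L, M, S}.
ε ∈ L(G) since S is nullable, so keep S → ε.
Add the nullable-subset variants: L → num M gives num M | num. M → num S M gives num S M | num S | num M | num.

S -> id id | M | ε; L -> id | num M | num | M; M -> id id | num S M | num S | num M | num | S | num L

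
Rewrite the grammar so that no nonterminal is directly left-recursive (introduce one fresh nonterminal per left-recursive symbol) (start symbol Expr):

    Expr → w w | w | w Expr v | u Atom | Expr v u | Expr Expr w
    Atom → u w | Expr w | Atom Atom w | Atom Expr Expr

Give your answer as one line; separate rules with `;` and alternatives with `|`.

Expr → w w Expr1 | w Expr1 | w Expr v Expr1 | u Atom Expr1; Atom → u w Atom1 | Expr w Atom1; Expr1 → v u Expr1 | Expr w Expr1 | eps; Atom1 → Atom w Atom1 | Expr Expr Atom1 | eps

Left recursion appears on Expr, Atom.
For Expr: α = {v u, Expr w}, β = {w w, w, w Expr v, u Atom}. Rewrite as Expr → β Expr1 and Expr1 → α Expr1 | ε.
For Atom: α = {Atom w, Expr Expr}, β = {u w, Expr w}. Rewrite as Atom → β Atom1 and Atom1 → α Atom1 | ε.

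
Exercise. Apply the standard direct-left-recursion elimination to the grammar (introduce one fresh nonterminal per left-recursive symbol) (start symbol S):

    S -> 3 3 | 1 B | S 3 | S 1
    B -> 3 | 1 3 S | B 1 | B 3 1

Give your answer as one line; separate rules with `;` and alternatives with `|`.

Left recursion appears on S, B.
For S: α = {3, 1}, β = {3 3, 1 B}. Rewrite as S → β S' and S' → α S' | ε.
For B: α = {1, 3 1}, β = {3, 1 3 S}. Rewrite as B → β B' and B' → α B' | ε.

S -> 3 3 S' | 1 B S'; B -> 3 B' | 1 3 S B'; S' -> 3 S' | 1 S' | ε; B' -> 1 B' | 3 1 B' | ε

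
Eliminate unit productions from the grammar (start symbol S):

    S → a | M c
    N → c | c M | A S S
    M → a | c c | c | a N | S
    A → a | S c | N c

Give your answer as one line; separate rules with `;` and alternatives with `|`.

S → a | M c; N → c | c M | A S S; M → a | M c | c c | c | a N; A → a | S c | N c

Unit pairs: M ⇒* {S}.
For each unit pair (A, B), copy every non-unit production of B to A, then drop all unit productions.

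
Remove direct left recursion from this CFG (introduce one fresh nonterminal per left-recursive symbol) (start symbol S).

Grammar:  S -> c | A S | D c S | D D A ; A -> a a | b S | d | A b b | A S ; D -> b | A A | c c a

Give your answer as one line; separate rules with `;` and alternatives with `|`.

S -> c | A S | D c S | D D A; A -> a a A' | b S A' | d A'; D -> b | A A | c c a; A' -> b b A' | S A' | ε

Left recursion appears on A.
For A: α = {b b, S}, β = {a a, b S, d}. Rewrite as A → β A' and A' → α A' | ε.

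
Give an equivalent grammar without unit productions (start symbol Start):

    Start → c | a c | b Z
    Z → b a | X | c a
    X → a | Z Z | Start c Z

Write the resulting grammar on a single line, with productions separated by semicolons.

Start → c | a c | b Z; Z → b a | c a | a | Z Z | Start c Z; X → a | Z Z | Start c Z

Unit pairs: Z ⇒* {X}.
For every A with A ⇒* B via unit rules, add B's non-unit alternatives to A; then delete every rule of the form X → Y.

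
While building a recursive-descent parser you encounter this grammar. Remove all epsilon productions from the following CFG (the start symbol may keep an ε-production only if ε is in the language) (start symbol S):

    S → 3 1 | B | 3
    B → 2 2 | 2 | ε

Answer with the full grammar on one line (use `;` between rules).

The nullable symbols are {B, S}.
ε ∈ L(G) since S is nullable, so keep S → ε.

S → 3 1 | B | 3 | ε; B → 2 2 | 2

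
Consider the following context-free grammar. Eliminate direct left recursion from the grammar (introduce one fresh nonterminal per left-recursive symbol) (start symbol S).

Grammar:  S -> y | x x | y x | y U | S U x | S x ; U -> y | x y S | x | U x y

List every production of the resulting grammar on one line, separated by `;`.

S -> y S' | x x S' | y x S' | y U S'; U -> y U' | x y S U' | x U'; S' -> U x S' | x S' | ε; U' -> x y U' | ε

Left recursion appears on S, U.
For S: α = {U x, x}, β = {y, x x, y x, y U}. Rewrite as S → β S' and S' → α S' | ε.
For U: α = {x y}, β = {y, x y S, x}. Rewrite as U → β U' and U' → α U' | ε.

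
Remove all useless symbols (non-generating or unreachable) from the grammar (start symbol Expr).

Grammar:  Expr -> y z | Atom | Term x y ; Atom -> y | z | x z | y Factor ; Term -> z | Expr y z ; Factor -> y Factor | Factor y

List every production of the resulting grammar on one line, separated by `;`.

Expr -> y z | Atom | Term x y; Atom -> y | z | x z; Term -> z | Expr y z

Generating nonterminals: {Atom, Expr, Term}.
Reachable from Expr after that: {Atom, Expr, Term}.
Removed useless symbols: {Factor} and every production mentioning them.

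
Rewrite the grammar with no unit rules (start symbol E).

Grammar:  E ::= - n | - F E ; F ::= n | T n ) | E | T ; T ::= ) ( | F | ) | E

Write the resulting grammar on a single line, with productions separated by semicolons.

E ::= - n | - F E; F ::= - n | - F E | n | T n ) | ) ( | ); T ::= - n | - F E | n | T n ) | ) ( | )

Unit pairs: F ⇒* {E, T}; T ⇒* {E, F}.
For each unit pair (A, B), copy every non-unit production of B to A, then drop all unit productions.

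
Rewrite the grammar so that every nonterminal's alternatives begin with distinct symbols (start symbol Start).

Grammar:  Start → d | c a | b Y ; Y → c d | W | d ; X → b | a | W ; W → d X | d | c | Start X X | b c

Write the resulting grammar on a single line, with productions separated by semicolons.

W has alternatives sharing prefix 'd': factor to W → d W1 with W1 → X | ε.

Start → d | c a | b Y; Y → c d | W | d; X → b | a | W; W → c | Start X X | b c | d W1; W1 → X | epsilon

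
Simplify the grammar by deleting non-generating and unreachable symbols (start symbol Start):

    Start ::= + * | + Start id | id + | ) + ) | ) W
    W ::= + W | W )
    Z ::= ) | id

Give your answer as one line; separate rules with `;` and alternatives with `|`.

Generating nonterminals: {Start, Z}.
Reachable from Start after that: {Start}.
Removed useless symbols: {W, Z} and every production mentioning them.

Start ::= + * | + Start id | id + | ) + )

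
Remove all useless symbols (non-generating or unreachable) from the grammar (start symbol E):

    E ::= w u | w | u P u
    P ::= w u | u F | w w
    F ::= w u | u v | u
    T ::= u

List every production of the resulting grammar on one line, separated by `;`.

E ::= w u | w | u P u; P ::= w u | u F | w w; F ::= w u | u v | u

Generating nonterminals: {E, F, P, T}.
Reachable from E after that: {E, F, P}.
Removed useless symbols: {T} and every production mentioning them.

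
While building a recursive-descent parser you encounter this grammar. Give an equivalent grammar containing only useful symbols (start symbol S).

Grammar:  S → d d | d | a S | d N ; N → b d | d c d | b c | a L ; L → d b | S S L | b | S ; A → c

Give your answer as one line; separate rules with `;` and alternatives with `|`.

S → d d | d | a S | d N; N → b d | d c d | b c | a L; L → d b | S S L | b | S

Generating nonterminals: {A, L, N, S}.
Reachable from S after that: {L, N, S}.
Removed useless symbols: {A} and every production mentioning them.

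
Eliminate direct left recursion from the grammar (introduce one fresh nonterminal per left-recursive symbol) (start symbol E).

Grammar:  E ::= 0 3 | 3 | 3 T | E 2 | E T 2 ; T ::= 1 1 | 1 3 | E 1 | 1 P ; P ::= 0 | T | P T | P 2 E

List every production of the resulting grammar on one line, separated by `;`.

E ::= 0 3 E' | 3 E' | 3 T E'; T ::= 1 1 | 1 3 | E 1 | 1 P; P ::= 0 P' | T P'; E' ::= 2 E' | T 2 E' | ε; P' ::= T P' | 2 E P' | ε

Directly left-recursive nonterminals: E, P.
For E: α = {2, T 2}, β = {0 3, 3, 3 T}. Rewrite as E → β E' and E' → α E' | ε.
For P: α = {T, 2 E}, β = {0, T}. Rewrite as P → β P' and P' → α P' | ε.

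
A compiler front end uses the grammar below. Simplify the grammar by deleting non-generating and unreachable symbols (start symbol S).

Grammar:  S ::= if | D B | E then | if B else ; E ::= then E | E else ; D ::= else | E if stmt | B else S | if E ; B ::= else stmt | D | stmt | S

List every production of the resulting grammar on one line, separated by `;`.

S ::= if | D B | if B else; D ::= else | B else S; B ::= else stmt | D | stmt | S

Generating nonterminals: {B, D, S}.
Reachable from S after that: {B, D, S}.
Removed useless symbols: {E} and every production mentioning them.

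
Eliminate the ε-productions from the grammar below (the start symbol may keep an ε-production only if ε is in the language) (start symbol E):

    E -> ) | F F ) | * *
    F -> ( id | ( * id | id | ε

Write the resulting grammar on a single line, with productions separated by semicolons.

E -> ) | F F ) | F ) | * *; F -> ( id | ( * id | id

The nullable symbols are {F}.
ε ∉ L(G), so no ε-production is kept.
For each production, add variants omitting each subset of nullable occurrences: E → F F ) gives F F ) | F ).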